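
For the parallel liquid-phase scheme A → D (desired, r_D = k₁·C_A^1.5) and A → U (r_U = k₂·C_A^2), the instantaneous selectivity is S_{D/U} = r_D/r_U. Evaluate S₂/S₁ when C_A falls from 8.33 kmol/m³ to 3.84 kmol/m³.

1.47

S_{D/U} = (k₁/k₂)·C_A^-0.5, so S₂/S₁ = (C_{A,2}/C_{A,1})^-0.5.
= (3.84/8.33)^(-0.5) = (0.4610)^(-0.5) = 1.47.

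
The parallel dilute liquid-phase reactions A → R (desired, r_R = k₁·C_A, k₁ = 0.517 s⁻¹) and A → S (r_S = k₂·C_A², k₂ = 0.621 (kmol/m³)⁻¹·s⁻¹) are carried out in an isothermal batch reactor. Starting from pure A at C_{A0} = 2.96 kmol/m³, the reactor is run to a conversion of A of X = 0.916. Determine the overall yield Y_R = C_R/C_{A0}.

0.353

C_A = C_{A0}(1−X) = 0.2486 kmol/m³.
Along a PFR/batch, dC_R/dC_A = −r_R/(r_R+r_S) = −k₁/(k₁+k₂·C_A).
Integrating from C_{A0} to C_A: C_R = (0.517/0.621)·ln[(0.517+0.621·2.96)/(0.517+0.621·0.249)] = 0.8325·ln(2.355/0.6714) = 1.045 kmol/m³.
Y_R = C_R/C_{A0} = 1.045/2.96 = 0.353.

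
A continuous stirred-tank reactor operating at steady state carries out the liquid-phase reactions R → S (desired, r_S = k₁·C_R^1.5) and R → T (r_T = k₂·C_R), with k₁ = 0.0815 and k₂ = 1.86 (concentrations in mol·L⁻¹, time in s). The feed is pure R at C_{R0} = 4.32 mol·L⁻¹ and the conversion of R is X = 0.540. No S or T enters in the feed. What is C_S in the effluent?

0.136 mol·L⁻¹

Exit C_R = C_{R0}(1−X) = 4.32×0.460 = 1.987 mol·L⁻¹.
Rates in a CSTR are evaluated at the outlet concentration: r_S = 0.0815×1.987^1.5 = 0.2283, r_T = 1.86×1.987 = 3.696.
Fraction of consumed R going to S: r_S/(r_S+r_T) = 0.05817.
C_S = 0.05817·C_{R0}·X = 0.05817×4.32×0.540 = 0.136 mol·L⁻¹.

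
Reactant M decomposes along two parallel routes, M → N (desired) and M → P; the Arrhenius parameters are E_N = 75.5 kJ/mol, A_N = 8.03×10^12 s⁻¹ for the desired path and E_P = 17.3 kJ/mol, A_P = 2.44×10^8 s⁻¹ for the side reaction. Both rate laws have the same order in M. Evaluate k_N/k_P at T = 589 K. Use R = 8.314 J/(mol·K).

0.227

With equal orders, S_{N/P} = k_N/k_P = (A_N/A_P)·exp[(E_P−E_N)/(RT)].
(E_P−E_N)/(RT) = (17.3−75.5)×10³/(8.314×589) = -58200/4897 = -11.88.
k_N/k_P = (8.03×10^12/2.44×10^8)·exp(-11.88) = 32910 × 6.893×10^-6 = 0.227.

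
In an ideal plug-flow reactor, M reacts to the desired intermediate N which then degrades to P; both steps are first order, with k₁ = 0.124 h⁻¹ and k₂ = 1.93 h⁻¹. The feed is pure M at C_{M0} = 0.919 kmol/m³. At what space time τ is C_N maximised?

The intermediate peaks when r₁ = r₂, i.e. k₁e^(−k₁τ) = k₂e^(−k₂τ), giving τ_opt = ln(k₂/k₁)/(k₂−k₁).
= ln(1.93/0.124)/(1.93−0.124) = ln(15.56)/1.806 = 2.745/1.806 = 1.52 h.

1.52 h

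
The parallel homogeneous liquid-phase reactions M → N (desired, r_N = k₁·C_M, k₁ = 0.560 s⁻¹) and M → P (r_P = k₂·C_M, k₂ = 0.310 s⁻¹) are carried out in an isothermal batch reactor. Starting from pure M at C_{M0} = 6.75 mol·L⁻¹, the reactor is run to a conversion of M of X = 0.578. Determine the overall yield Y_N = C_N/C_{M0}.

C_M = C_{M0}(1−X) = 2.849 mol·L⁻¹.
Both paths are first order in M, so the instantaneous fraction to N is constant: dC_N/d(−C_M) = k₁/(k₁+k₂) = 0.6437.
C_N = 0.6437·(C_{M0}−C_M) = 0.6437×3.901 = 2.51 mol·L⁻¹.
Y_N = C_N/C_{M0} = 2.511/6.75 = 0.372.

0.372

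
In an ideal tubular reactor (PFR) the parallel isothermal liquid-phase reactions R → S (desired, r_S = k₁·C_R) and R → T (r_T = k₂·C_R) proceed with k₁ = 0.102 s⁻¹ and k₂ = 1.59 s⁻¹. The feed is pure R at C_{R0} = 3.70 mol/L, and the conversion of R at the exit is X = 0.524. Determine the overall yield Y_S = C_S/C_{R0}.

C_R = C_{R0}(1−X) = 1.761 mol/L.
Both paths are first order in R, so the instantaneous fraction to S is constant: dC_S/d(−C_R) = k₁/(k₁+k₂) = 0.06028.
C_S = 0.06028·(C_{R0}−C_R) = 0.06028×1.939 = 0.117 mol/L.
Y_S = C_S/C_{R0} = 0.1169/3.70 = 0.0316.

0.0316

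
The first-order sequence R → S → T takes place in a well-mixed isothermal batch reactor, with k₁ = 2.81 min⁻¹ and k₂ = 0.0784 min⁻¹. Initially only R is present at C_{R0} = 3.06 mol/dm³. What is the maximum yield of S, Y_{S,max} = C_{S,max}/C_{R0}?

0.902

For a first-order series the maximum intermediate yield is C_{S,max}/C_{R0} = (k₁/k₂)^[k₂/(k₂−k₁)].
= (2.81/0.0784)^(0.0784/(0.0784−2.81)) = (35.84)^(-0.02870) = 0.9024.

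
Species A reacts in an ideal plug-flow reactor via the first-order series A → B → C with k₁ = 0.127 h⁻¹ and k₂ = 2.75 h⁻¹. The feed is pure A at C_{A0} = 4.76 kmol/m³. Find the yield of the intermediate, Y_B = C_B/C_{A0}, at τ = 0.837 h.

0.0387

Solving the coupled first-order balances gives C_B(τ) = [k₁/(k₂−k₁)]·C_{A0}·(e^(−k₁τ) − e^(−k₂τ)).
e^(−k₁τ) = e^(−0.127×0.837) = e^(−0.1063) = 0.8992; e^(−k₂τ) = e^(−2.302) = 0.1001.
C_B = 0.127×4.76/(2.75−0.127) × (0.8992−0.1001) = 0.2305×0.7991 = 0.1842 kmol/m³.
Y_B = C_B/C_{A0} = 0.1842/4.76 = 0.0387.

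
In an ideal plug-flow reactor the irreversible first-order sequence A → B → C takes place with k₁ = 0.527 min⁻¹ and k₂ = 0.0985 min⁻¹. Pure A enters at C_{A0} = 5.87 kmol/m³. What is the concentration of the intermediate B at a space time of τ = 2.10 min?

3.48 kmol/m³

Solving the coupled first-order balances gives C_B(τ) = [k₁/(k₂−k₁)]·C_{A0}·(e^(−k₁τ) − e^(−k₂τ)).
e^(−k₁τ) = e^(−0.527×2.10) = e^(−1.107) = 0.3306; e^(−k₂τ) = e^(−0.2069) = 0.8131.
C_B = 0.527×5.87/(0.0985−0.527) × (0.3306−0.8131) = (-7.219)×(-0.4825) = 3.483 kmol/m³.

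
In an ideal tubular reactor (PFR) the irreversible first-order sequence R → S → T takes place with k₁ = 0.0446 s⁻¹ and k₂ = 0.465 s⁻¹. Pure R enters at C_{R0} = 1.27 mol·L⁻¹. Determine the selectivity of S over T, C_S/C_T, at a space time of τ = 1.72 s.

For first-order series with pure R initially, C_S(τ) = k₁C_{R0}/(k₂−k₁)·(e^(−k₁τ) − e^(−k₂τ)).
e^(−k₁τ) = e^(−0.0446×1.72) = e^(−0.07671) = 0.9262; e^(−k₂τ) = e^(−0.7998) = 0.4494.
C_S = 0.0446×1.27/(0.465−0.0446) × (0.9262−0.4494) = 0.1347×0.4767 = 0.06423 mol·L⁻¹.
C_R = C_{R0}e^(−k₁τ) = 1.176 mol·L⁻¹, so C_T = C_{R0}−C_R−C_S = 0.02955 mol·L⁻¹; C_S/C_T = 2.17.

2.17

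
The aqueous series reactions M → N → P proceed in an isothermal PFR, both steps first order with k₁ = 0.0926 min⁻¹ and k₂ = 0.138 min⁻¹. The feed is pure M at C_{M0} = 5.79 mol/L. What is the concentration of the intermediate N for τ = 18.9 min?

1.18 mol/L

Solving the coupled first-order balances gives C_N(τ) = [k₁/(k₂−k₁)]·C_{M0}·(e^(−k₁τ) − e^(−k₂τ)).
e^(−k₁τ) = e^(−0.0926×18.9) = e^(−1.750) = 0.1737; e^(−k₂τ) = e^(−2.608) = 0.07367.
C_N = 0.0926×5.79/(0.138−0.0926) × (0.1737−0.07367) = 11.81×0.1001 = 1.182 mol/L.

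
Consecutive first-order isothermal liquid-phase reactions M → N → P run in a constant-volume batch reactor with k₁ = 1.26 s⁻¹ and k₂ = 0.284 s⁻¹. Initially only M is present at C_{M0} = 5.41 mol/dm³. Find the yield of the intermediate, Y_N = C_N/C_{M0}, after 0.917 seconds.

Solving the coupled first-order balances gives C_N(t) = [k₁/(k₂−k₁)]·C_{M0}·(e^(−k₁t) − e^(−k₂t)).
e^(−k₁t) = e^(−1.26×0.917) = e^(−1.155) = 0.3149; e^(−k₂t) = e^(−0.2604) = 0.7707.
C_N = 1.26×5.41/(0.284−1.26) × (0.3149−0.7707) = (-6.984)×(-0.4558) = 3.183 mol/dm³.
Y_N = C_N/C_{M0} = 3.183/5.41 = 0.588.

0.588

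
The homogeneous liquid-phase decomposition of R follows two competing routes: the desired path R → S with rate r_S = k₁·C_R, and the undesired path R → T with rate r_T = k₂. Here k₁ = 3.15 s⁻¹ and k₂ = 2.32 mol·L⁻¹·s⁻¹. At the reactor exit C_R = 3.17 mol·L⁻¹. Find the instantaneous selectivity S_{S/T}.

4.30

S_{S/T} = r_S/r_T = (k₁·C_R)/(k₂) = (k₁/k₂)·C_R.
= (3.15×3.170) / (2.32) = 9.986/2.320 = 4.30.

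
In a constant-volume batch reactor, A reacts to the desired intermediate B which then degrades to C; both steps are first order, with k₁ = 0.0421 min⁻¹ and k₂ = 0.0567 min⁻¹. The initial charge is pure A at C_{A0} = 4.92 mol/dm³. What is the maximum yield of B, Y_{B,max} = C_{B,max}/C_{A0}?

At the optimum, C_{B,max}/C_{A0} = (k₁/k₂)^[k₂/(k₂−k₁)].
= (0.0421/0.0567)^(0.0567/(0.0567−0.0421)) = (0.7425)^(3.884) = 0.3147.

0.315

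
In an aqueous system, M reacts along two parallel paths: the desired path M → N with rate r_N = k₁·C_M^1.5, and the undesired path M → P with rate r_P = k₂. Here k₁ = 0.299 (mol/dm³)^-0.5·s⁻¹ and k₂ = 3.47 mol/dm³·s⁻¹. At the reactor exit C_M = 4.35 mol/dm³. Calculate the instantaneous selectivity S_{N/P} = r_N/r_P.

0.782

S_{N/P} = r_N/r_P = (k₁·C_M^1.5)/(k₂) = (k₁/k₂)·C_M^1.5.
= (0.299×4.350^1.5) / (3.47) = 2.713/3.470 = 0.782.
Since the desired path is higher order in M, keeping C_M high (PFR or concentrated feed) favours N.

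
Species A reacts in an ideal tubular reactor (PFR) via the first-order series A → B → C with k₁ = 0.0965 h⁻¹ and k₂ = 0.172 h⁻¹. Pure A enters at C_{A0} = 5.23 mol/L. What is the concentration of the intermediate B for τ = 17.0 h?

0.937 mol/L

The intermediate concentration in a first-order A→B→C sequence is C_B = k₁C_{A0}(e^(−k₁τ) − e^(−k₂τ))/(k₂−k₁).
e^(−k₁τ) = e^(−0.0965×17.0) = e^(−1.641) = 0.1939; e^(−k₂τ) = e^(−2.924) = 0.05372.
C_B = 0.0965×5.23/(0.172−0.0965) × (0.1939−0.05372) = 6.685×0.1402 = 0.9370 mol/L.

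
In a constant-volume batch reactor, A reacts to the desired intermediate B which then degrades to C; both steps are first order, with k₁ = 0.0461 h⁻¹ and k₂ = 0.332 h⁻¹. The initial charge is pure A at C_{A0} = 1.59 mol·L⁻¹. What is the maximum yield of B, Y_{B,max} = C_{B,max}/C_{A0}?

0.101

At the optimum, C_{B,max}/C_{A0} = (k₁/k₂)^[k₂/(k₂−k₁)].
= (0.0461/0.332)^(0.332/(0.332−0.0461)) = (0.1389)^(1.161) = 0.1010.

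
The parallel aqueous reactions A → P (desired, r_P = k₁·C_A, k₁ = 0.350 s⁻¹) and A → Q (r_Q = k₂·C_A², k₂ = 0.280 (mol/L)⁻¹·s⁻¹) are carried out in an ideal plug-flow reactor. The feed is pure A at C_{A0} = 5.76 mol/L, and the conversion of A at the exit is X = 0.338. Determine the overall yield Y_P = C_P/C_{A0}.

C_A = C_{A0}(1−X) = 3.813 mol/L.
Along a PFR/batch, dC_P/dC_A = −r_P/(r_P+r_Q) = −k₁/(k₁+k₂·C_A).
Integrating from C_{A0} to C_A: C_P = (0.350/0.280)·ln[(0.350+0.280·5.76)/(0.350+0.280·3.81)] = 1.250·ln(1.963/1.418) = 0.4067 mol/L.
Y_P = C_P/C_{A0} = 0.4067/5.76 = 0.0706.

0.0706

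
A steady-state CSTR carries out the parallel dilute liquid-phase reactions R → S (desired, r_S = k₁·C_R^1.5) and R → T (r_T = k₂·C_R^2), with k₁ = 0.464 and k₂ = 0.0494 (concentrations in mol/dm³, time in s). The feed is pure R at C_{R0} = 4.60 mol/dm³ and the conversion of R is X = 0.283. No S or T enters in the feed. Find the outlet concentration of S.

Exit C_R = C_{R0}(1−X) = 4.60×0.717 = 3.298 mol/dm³.
Rates in a CSTR are evaluated at the outlet concentration: r_S = 0.464×3.298^1.5 = 2.779, r_T = 0.0494×3.298^2 = 0.5374.
Fraction of consumed R going to S: r_S/(r_S+r_T) = 0.8380.
C_S = 0.8380·C_{R0}·X = 0.8380×4.60×0.283 = 1.09 mol/dm³.

1.09 mol/dm³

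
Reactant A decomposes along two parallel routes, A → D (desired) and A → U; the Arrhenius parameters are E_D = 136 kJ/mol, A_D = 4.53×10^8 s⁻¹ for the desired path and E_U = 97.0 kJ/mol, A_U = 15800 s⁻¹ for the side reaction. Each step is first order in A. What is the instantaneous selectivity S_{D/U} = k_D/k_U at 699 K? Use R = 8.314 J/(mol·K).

34.9

Since both paths have the same order in A, the concentration cancels and S_{D/U} = k_D/k_U = (A_D/A_U)·exp[(E_U−E_D)/(RT)].
(E_U−E_D)/(RT) = (97.0−136)×10³/(8.314×699) = -39000/5811 = -6.711.
k_D/k_U = (4.53×10^8/15800)·exp(-6.711) = 28671 × 0.001218 = 34.9.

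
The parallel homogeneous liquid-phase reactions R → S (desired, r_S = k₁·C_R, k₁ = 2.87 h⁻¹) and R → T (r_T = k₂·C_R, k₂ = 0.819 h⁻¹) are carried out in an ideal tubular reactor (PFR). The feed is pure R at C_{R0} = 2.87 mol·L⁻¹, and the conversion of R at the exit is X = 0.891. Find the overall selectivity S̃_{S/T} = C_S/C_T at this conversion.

C_R = C_{R0}(1−X) = 0.3128 mol·L⁻¹.
Both paths are first order in R, so the instantaneous fraction to S is constant: dC_S/d(−C_R) = k₁/(k₁+k₂) = 0.7780.
C_S = 0.7780·(C_{R0}−C_R) = 0.7780×2.557 = 1.99 mol·L⁻¹.
C_T = (C_{R0}−C_R)−C_S = 0.5677 mol·L⁻¹; S̃_{S/T} = 1.989/0.5677 = 3.50.

3.50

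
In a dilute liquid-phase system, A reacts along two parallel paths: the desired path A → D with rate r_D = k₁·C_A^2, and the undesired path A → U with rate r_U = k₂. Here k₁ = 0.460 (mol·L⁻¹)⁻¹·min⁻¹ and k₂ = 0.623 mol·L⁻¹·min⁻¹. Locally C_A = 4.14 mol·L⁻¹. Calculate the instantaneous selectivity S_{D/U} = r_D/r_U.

S_{D/U} = r_D/r_U = (k₁·C_A^2)/(k₂) = (k₁/k₂)·C_A^2.
= (0.460×4.140^2) / (0.623) = 7.884/0.6230 = 12.7.

12.7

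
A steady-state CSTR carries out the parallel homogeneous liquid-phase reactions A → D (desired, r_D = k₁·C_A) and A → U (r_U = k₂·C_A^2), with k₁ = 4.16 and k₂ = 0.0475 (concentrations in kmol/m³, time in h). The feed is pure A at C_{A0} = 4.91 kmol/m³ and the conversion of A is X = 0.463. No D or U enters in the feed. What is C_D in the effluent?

2.21 kmol/m³

Exit C_A = C_{A0}(1−X) = 4.91×0.537 = 2.637 kmol/m³.
In a CSTR the entire volume is at exit conditions, so r_D = 4.16×2.637 = 10.97 and r_U = 0.0475×2.637^2 = 0.3302.
Fraction of consumed A going to D: r_D/(r_D+r_U) = 0.9708.
C_D = 0.9708·C_{A0}·X = 0.9708×4.91×0.463 = 2.21 kmol/m³.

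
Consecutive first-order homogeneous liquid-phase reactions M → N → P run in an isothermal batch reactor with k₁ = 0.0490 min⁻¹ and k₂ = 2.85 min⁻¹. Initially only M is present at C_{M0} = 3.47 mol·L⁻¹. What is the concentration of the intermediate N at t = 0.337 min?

0.0365 mol·L⁻¹

For first-order series with pure M initially, C_N(t) = k₁C_{M0}/(k₂−k₁)·(e^(−k₁t) − e^(−k₂t)).
e^(−k₁t) = e^(−0.0490×0.337) = e^(−0.01651) = 0.9836; e^(−k₂t) = e^(−0.9605) = 0.3827.
C_N = 0.0490×3.47/(2.85−0.0490) × (0.9836−0.3827) = 0.06070×0.6009 = 0.03648 mol·L⁻¹.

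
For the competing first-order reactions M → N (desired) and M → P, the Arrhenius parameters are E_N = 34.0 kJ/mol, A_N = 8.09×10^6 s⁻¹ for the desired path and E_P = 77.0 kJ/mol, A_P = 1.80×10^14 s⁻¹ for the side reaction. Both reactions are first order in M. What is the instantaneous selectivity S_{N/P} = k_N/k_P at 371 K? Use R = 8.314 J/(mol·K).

0.0509

k_N/k_P = (A_N/A_P)·exp[−(E_N−E_P)/(RT)] = (A_N/A_P)·exp[(E_P−E_N)/(RT)].
(E_P−E_N)/(RT) = (77.0−34.0)×10³/(8.314×371) = 43000/3084 = 13.94.
k_N/k_P = (8.09×10^6/1.80×10^14)·exp(13.94) = 4.494×10^-8 × 1.133×10^6 = 0.0509.
Since E_N < E_P, lowering the temperature improves selectivity toward N.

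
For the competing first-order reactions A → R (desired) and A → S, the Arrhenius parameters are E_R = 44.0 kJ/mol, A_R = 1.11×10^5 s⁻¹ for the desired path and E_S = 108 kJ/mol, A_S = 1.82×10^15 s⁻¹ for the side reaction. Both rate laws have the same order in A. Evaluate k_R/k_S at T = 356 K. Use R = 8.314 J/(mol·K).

0.150

k_R/k_S = (A_R/A_S)·exp[−(E_R−E_S)/(RT)] = (A_R/A_S)·exp[(E_S−E_R)/(RT)].
(E_S−E_R)/(RT) = (108−44.0)×10³/(8.314×356) = 64000/2960 = 21.62.
k_R/k_S = (1.11×10^5/1.82×10^15)·exp(21.62) = 6.099×10^-11 × 2.459×10^9 = 0.150.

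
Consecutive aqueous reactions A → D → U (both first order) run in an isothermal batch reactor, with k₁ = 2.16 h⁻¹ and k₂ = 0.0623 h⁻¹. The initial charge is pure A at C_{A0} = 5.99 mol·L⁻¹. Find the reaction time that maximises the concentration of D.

Setting dC_D/dt = 0 gives t_opt = ln(k₂/k₁)/(k₂−k₁).
= ln(0.0623/2.16)/(0.0623−2.16) = ln(0.02884)/-2.098 = -3.546/-2.098 = 1.69 h.

1.69 h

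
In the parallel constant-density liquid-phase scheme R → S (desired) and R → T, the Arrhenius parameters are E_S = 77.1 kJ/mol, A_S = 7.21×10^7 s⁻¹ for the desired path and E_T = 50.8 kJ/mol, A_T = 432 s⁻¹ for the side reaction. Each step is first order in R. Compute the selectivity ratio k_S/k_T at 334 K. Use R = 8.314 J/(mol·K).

12.9

With equal orders, S_{S/T} = k_S/k_T = (A_S/A_T)·exp[(E_T−E_S)/(RT)].
(E_T−E_S)/(RT) = (50.8−77.1)×10³/(8.314×334) = -26300/2777 = -9.471.
k_S/k_T = (7.21×10^7/432)·exp(-9.471) = 1.669×10^5 × 7.705×10^-5 = 12.9.
Since E_S > E_T, raising the temperature improves selectivity toward S.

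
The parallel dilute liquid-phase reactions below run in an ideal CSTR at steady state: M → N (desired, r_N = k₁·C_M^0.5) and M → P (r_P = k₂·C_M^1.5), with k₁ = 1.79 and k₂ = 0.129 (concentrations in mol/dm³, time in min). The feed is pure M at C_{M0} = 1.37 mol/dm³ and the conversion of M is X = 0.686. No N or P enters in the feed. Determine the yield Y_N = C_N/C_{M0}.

0.665

Exit C_M = C_{M0}(1−X) = 1.37×0.314 = 0.4302 mol/dm³.
Rates in a CSTR are evaluated at the outlet concentration: r_N = 1.79×0.4302^0.5 = 1.174, r_P = 0.129×0.4302^1.5 = 0.03640.
Fraction of consumed M going to N: r_N/(r_N+r_P) = 0.9699.
C_N = 0.9699·C_{M0}·X = 0.9699×1.37×0.686 = 0.912 mol/dm³; Y_N = C_N/C_{M0} = 0.665.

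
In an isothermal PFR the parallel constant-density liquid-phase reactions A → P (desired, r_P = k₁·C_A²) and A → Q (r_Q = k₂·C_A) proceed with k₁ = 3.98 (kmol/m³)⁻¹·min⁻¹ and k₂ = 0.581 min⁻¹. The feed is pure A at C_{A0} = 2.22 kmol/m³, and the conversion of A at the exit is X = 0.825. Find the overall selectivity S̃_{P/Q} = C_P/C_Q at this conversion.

C_A = C_{A0}(1−X) = 0.3885 kmol/m³.
Along a PFR/batch, dC_Q/dC_A = −r_Q/(r_P+r_Q) = −k₂/(k₂+k₁·C_A).
Integrating from C_{A0} to C_A: C_Q = (0.581/3.98)·ln[(0.581+3.98·2.22)/(0.581+3.98·0.389)] = 0.1460·ln(9.417/2.127) = 0.2172 kmol/m³.
Then C_P = (C_{A0}−C_A) − C_Q = 1.832 − 0.2172 = 1.614 kmol/m³.
S̃_{P/Q} = C_P/C_Q = 1.614/0.2172 = 7.43.

7.43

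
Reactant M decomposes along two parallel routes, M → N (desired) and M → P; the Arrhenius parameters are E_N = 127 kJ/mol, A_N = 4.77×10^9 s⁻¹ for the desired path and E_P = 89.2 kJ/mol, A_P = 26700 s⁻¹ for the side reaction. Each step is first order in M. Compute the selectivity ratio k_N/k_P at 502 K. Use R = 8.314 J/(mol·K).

Since both paths have the same order in M, the concentration cancels and S_{N/P} = k_N/k_P = (A_N/A_P)·exp[(E_P−E_N)/(RT)].
(E_P−E_N)/(RT) = (89.2−127)×10³/(8.314×502) = -37800/4174 = -9.057.
k_N/k_P = (4.77×10^9/26700)·exp(-9.057) = 1.787×10^5 × 1.166×10^-4 = 20.8.
Since E_N > E_P, raising the temperature improves selectivity toward N.

20.8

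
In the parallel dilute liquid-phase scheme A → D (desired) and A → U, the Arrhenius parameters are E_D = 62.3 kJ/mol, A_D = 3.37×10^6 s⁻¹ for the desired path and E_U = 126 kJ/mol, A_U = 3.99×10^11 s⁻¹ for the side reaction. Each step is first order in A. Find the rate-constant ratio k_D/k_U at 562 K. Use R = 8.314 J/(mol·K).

With equal orders, S_{D/U} = k_D/k_U = (A_D/A_U)·exp[(E_U−E_D)/(RT)].
(E_U−E_D)/(RT) = (126−62.3)×10³/(8.314×562) = 63700/4672 = 13.63.
k_D/k_U = (3.37×10^6/3.99×10^11)·exp(13.63) = 8.446×10^-6 × 8.332×10^5 = 7.04.

7.04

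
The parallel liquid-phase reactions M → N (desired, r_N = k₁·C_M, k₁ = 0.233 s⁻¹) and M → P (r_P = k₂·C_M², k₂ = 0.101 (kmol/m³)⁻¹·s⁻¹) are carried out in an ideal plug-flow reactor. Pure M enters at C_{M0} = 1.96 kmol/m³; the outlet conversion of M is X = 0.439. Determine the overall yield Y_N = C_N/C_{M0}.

C_M = C_{M0}(1−X) = 1.100 kmol/m³.
Along a PFR/batch, dC_N/dC_M = −r_N/(r_N+r_P) = −k₁/(k₁+k₂·C_M).
Integrating from C_{M0} to C_M: C_N = (0.233/0.101)·ln[(0.233+0.101·1.96)/(0.233+0.101·1.10)] = 2.307·ln(0.4310/0.3441) = 0.5195 kmol/m³.
Y_N = C_N/C_{M0} = 0.5195/1.96 = 0.265.

0.265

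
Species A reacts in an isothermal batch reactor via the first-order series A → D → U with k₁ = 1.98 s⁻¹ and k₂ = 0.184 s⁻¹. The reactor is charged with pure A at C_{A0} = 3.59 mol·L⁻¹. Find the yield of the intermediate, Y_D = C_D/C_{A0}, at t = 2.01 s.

0.741

Solving the coupled first-order balances gives C_D(t) = [k₁/(k₂−k₁)]·C_{A0}·(e^(−k₁t) − e^(−k₂t)).
e^(−k₁t) = e^(−1.98×2.01) = e^(−3.980) = 0.01869; e^(−k₂t) = e^(−0.3698) = 0.6908.
C_D = 1.98×3.59/(0.184−1.98) × (0.01869−0.6908) = (-3.958)×(-0.6722) = 2.660 mol·L⁻¹.
Y_D = C_D/C_{A0} = 2.660/3.59 = 0.741.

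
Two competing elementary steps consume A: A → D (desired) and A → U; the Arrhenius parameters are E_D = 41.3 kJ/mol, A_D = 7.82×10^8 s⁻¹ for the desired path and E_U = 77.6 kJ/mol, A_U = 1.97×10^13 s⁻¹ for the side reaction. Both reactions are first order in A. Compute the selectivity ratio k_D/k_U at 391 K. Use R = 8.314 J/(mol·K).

2.81

With equal orders, S_{D/U} = k_D/k_U = (A_D/A_U)·exp[(E_U−E_D)/(RT)].
(E_U−E_D)/(RT) = (77.6−41.3)×10³/(8.314×391) = 36300/3251 = 11.17.
k_D/k_U = (7.82×10^8/1.97×10^13)·exp(11.17) = 3.970×10^-5 × 70726 = 2.81.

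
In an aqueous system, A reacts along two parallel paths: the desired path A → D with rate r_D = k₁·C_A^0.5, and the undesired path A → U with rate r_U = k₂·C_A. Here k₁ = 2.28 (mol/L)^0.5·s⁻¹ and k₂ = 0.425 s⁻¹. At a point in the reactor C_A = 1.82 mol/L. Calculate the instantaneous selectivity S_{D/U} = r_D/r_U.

S_{D/U} = r_D/r_U = (k₁·C_A^0.5)/(k₂·C_A) = (k₁/k₂)·C_A^-0.5.
= (2.28×1.820^0.5) / (0.425×1.820) = 3.076/0.7735 = 3.98.
The undesired path is higher order in A, so low C_A (CSTR or dilute feed) favours D.

3.98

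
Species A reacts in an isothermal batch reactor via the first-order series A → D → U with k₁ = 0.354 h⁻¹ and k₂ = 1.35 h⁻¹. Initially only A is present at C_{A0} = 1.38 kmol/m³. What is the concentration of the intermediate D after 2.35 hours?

0.193 kmol/m³

Solving the coupled first-order balances gives C_D(t) = [k₁/(k₂−k₁)]·C_{A0}·(e^(−k₁t) − e^(−k₂t)).
e^(−k₁t) = e^(−0.354×2.35) = e^(−0.8319) = 0.4352; e^(−k₂t) = e^(−3.173) = 0.04190.
C_D = 0.354×1.38/(1.35−0.354) × (0.4352−0.04190) = 0.4905×0.3933 = 0.1929 kmol/m³.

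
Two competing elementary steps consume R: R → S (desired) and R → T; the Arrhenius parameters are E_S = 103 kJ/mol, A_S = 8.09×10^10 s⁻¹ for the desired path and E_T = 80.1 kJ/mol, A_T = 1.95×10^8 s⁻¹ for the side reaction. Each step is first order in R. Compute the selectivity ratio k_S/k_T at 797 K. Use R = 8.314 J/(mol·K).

13.1

k_S/k_T = (A_S/A_T)·exp[−(E_S−E_T)/(RT)] = (A_S/A_T)·exp[(E_T−E_S)/(RT)].
(E_T−E_S)/(RT) = (80.1−103)×10³/(8.314×797) = -22900/6626 = -3.456.
k_S/k_T = (8.09×10^10/1.95×10^8)·exp(-3.456) = 414.9 × 0.03156 = 13.1.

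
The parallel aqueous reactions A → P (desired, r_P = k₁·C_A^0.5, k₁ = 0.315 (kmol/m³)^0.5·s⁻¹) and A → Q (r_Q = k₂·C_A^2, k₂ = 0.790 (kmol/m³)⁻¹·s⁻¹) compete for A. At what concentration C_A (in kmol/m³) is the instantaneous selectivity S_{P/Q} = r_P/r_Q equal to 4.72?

0.193 kmol/m³

S_{P/Q} = (k₁/k₂)·C_A^-1.5 ⇒ C_A = (S·k₂/k₁)^(1/(-1.5)).
= (4.72×0.790/0.315)^(-0.6667) = (11.84)^(-0.6667) = 0.193 kmol/m³.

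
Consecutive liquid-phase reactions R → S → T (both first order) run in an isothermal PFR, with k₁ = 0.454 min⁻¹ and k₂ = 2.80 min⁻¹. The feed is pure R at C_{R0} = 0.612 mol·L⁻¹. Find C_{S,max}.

Evaluating C_S at τ_opt = ln(k₂/k₁)/(k₂−k₁) gives C_{S,max}/C_{R0} = (k₁/k₂)^[k₂/(k₂−k₁)].
= (0.454/2.80)^(2.80/(2.80−0.454)) = (0.1621)^(1.194) = 0.1140.
C_{S,max} = 0.1140×0.612 = 0.0698 mol·L⁻¹.

0.0698 mol·L⁻¹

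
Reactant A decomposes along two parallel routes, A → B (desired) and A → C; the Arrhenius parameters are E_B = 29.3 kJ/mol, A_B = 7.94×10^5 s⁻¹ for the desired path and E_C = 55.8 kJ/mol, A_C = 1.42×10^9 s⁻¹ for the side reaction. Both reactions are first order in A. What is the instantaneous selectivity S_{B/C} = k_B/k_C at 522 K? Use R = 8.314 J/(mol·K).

With equal orders, S_{B/C} = k_B/k_C = (A_B/A_C)·exp[(E_C−E_B)/(RT)].
(E_C−E_B)/(RT) = (55.8−29.3)×10³/(8.314×522) = 26500/4340 = 6.106.
k_B/k_C = (7.94×10^5/1.42×10^9)·exp(6.106) = 5.592×10^-4 × 448.6 = 0.251.

0.251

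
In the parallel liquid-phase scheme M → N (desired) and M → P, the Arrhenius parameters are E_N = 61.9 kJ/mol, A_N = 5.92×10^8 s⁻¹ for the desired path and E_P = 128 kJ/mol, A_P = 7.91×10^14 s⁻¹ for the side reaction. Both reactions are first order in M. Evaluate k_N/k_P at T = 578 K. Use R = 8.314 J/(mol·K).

Since both paths have the same order in M, the concentration cancels and S_{N/P} = k_N/k_P = (A_N/A_P)·exp[(E_P−E_N)/(RT)].
(E_P−E_N)/(RT) = (128−61.9)×10³/(8.314×578) = 66100/4805 = 13.76.
k_N/k_P = (5.92×10^8/7.91×10^14)·exp(13.76) = 7.484×10^-7 × 9.414×10^5 = 0.705.

0.705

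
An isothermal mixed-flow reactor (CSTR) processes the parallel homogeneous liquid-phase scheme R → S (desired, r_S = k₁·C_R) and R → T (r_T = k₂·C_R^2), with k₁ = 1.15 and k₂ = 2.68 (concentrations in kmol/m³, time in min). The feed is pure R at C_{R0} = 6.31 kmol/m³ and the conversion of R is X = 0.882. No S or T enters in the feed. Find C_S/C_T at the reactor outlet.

0.576

Exit C_R = C_{R0}(1−X) = 6.31×0.118 = 0.7446 kmol/m³.
In a CSTR the entire volume is at exit conditions, so r_S = 1.15×0.7446 = 0.8563 and r_T = 2.68×0.7446^2 = 1.486.
Overall selectivity = C_S/C_T = r_Sτ/(r_Tτ) = r_S/r_T = 0.576.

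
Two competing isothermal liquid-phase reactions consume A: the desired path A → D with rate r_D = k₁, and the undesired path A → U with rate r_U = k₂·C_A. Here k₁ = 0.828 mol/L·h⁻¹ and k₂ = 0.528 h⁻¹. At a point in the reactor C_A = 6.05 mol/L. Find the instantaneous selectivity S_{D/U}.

0.259

S_{D/U} = r_D/r_U = (k₁)/(k₂·C_A) = (k₁/k₂)·C_A⁻¹.
= (0.828) / (0.528×6.050) = 0.8280/3.194 = 0.259.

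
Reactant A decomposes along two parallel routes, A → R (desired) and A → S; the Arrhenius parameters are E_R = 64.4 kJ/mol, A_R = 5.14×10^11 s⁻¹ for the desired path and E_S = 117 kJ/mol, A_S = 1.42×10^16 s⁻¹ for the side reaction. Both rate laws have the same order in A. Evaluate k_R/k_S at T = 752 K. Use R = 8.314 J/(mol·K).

0.163

k_R/k_S = (A_R/A_S)·exp[−(E_R−E_S)/(RT)] = (A_R/A_S)·exp[(E_S−E_R)/(RT)].
(E_S−E_R)/(RT) = (117−64.4)×10³/(8.314×752) = 52600/6252 = 8.413.
k_R/k_S = (5.14×10^11/1.42×10^16)·exp(8.413) = 3.620×10^-5 × 4506 = 0.163.
Since E_R < E_S, lowering the temperature improves selectivity toward R.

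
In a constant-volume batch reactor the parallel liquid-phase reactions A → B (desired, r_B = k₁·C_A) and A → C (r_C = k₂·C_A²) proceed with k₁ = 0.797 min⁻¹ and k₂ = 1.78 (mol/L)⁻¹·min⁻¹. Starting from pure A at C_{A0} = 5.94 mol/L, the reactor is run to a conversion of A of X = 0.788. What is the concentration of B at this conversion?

C_A = C_{A0}(1−X) = 1.259 mol/L.
Along a PFR/batch, dC_B/dC_A = −r_B/(r_B+r_C) = −k₁/(k₁+k₂·C_A).
Integrating from C_{A0} to C_A: C_B = (0.797/1.78)·ln[(0.797+1.78·5.94)/(0.797+1.78·1.26)] = 0.4478·ln(11.37/3.039) = 0.5909 mol/L.

0.591 mol/L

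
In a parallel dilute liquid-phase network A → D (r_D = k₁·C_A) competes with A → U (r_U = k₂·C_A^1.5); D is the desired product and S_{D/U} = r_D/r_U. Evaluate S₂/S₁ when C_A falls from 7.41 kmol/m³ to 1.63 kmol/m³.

2.13

S_{D/U} = (k₁/k₂)·C_A^-0.5, so S₂/S₁ = (C_{A,2}/C_{A,1})^-0.5.
= (1.63/7.41)^(-0.5) = (0.2200)^(-0.5) = 2.13.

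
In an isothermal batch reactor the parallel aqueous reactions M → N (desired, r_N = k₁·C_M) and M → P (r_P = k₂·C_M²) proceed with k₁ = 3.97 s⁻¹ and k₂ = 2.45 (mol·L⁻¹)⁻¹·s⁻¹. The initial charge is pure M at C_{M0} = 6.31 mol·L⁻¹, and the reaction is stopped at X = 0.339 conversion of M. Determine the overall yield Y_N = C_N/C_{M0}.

0.0807

C_M = C_{M0}(1−X) = 4.171 mol·L⁻¹.
Along a PFR/batch, dC_N/dC_M = −r_N/(r_N+r_P) = −k₁/(k₁+k₂·C_M).
Integrating from C_{M0} to C_M: C_N = (3.97/2.45)·ln[(3.97+2.45·6.31)/(3.97+2.45·4.17)] = 1.620·ln(19.43/14.19) = 0.5094 mol·L⁻¹.
Y_N = C_N/C_{M0} = 0.5094/6.31 = 0.0807.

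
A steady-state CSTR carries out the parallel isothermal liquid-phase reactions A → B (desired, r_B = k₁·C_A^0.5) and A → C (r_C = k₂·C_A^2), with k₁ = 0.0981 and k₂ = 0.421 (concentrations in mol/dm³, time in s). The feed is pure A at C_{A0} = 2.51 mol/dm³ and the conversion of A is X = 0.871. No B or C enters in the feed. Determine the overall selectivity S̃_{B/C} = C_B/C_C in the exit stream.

Exit C_A = C_{A0}(1−X) = 2.51×0.129 = 0.3238 mol/dm³.
Rates in a CSTR are evaluated at the outlet concentration: r_B = 0.0981×0.3238^0.5 = 0.05582, r_C = 0.421×0.3238^2 = 0.04414.
Overall selectivity = C_B/C_C = r_Bτ/(r_Cτ) = r_B/r_C = 1.26.

1.26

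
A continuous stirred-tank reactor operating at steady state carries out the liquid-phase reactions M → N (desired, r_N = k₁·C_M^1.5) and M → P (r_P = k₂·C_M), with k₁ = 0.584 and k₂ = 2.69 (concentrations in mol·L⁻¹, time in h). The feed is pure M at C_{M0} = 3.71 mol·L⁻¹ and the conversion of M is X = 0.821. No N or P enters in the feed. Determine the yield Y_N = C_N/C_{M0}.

Exit C_M = C_{M0}(1−X) = 3.71×0.179 = 0.6641 mol·L⁻¹.
In a CSTR the entire volume is at exit conditions, so r_N = 0.584×0.6641^1.5 = 0.3160 and r_P = 2.69×0.6641 = 1.786.
Fraction of consumed M going to N: r_N/(r_N+r_P) = 0.1503.
C_N = 0.1503·C_{M0}·X = 0.1503×3.71×0.821 = 0.458 mol·L⁻¹; Y_N = C_N/C_{M0} = 0.123.

0.123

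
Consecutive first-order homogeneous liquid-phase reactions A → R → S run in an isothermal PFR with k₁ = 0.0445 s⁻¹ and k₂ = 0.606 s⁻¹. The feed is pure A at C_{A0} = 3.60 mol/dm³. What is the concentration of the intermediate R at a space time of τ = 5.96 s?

Solving the coupled first-order balances gives C_R(τ) = [k₁/(k₂−k₁)]·C_{A0}·(e^(−k₁τ) − e^(−k₂τ)).
e^(−k₁τ) = e^(−0.0445×5.96) = e^(−0.2652) = 0.7670; e^(−k₂τ) = e^(−3.612) = 0.02700.
C_R = 0.0445×3.60/(0.606−0.0445) × (0.7670−0.02700) = 0.2853×0.7400 = 0.2111 mol/dm³.

0.211 mol/dm³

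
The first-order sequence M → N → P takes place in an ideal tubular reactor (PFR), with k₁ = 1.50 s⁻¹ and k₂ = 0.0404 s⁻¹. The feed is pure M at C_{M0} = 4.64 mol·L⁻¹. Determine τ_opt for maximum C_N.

2.48 s

For first-order series the maximum of C_N occurs at τ_opt = ln(k₂/k₁)/(k₂−k₁).
= ln(0.0404/1.50)/(0.0404−1.50) = ln(0.02693)/-1.460 = -3.614/-1.460 = 2.48 s.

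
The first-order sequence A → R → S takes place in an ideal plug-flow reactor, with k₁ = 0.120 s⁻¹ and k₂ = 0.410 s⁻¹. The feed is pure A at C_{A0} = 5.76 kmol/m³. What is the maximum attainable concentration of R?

1.01 kmol/m³

Evaluating C_R at τ_opt = ln(k₂/k₁)/(k₂−k₁) gives C_{R,max}/C_{A0} = (k₁/k₂)^[k₂/(k₂−k₁)].
= (0.120/0.410)^(0.410/(0.410−0.120)) = (0.2927)^(1.414) = 0.1760.
C_{R,max} = 0.1760×5.76 = 1.01 kmol/m³.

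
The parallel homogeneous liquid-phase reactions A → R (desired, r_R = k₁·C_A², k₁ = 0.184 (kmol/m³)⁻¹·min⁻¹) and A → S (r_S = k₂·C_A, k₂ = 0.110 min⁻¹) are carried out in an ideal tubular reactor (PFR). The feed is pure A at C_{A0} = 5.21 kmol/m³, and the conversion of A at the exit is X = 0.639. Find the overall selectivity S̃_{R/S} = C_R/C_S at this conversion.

C_A = C_{A0}(1−X) = 1.881 kmol/m³.
Along a PFR/batch, dC_S/dC_A = −r_S/(r_R+r_S) = −k₂/(k₂+k₁·C_A).
Integrating from C_{A0} to C_A: C_S = (0.110/0.184)·ln[(0.110+0.184·5.21)/(0.110+0.184·1.88)] = 0.5978·ln(1.069/0.4561) = 0.5090 kmol/m³.
Then C_R = (C_{A0}−C_A) − C_S = 3.329 − 0.5090 = 2.820 kmol/m³.
S̃_{R/S} = C_R/C_S = 2.820/0.5090 = 5.54.

5.54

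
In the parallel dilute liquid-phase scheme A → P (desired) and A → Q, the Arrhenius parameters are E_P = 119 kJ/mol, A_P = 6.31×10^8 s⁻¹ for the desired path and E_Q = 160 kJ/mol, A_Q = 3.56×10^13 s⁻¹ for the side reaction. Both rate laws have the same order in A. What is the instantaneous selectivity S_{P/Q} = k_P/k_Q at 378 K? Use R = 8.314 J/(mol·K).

Since both paths have the same order in A, the concentration cancels and S_{P/Q} = k_P/k_Q = (A_P/A_Q)·exp[(E_Q−E_P)/(RT)].
(E_Q−E_P)/(RT) = (160−119)×10³/(8.314×378) = 41000/3143 = 13.05.
k_P/k_Q = (6.31×10^8/3.56×10^13)·exp(13.05) = 1.772×10^-5 × 4.633×10^5 = 8.21.

8.21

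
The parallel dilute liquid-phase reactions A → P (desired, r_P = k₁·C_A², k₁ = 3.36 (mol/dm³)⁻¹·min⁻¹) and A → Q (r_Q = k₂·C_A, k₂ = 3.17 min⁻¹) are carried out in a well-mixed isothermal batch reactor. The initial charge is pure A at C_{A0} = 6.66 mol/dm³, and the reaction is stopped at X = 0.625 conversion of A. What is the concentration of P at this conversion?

3.41 mol/dm³

C_A = C_{A0}(1−X) = 2.498 mol/dm³.
Along a PFR/batch, dC_Q/dC_A = −r_Q/(r_P+r_Q) = −k₂/(k₂+k₁·C_A).
Integrating from C_{A0} to C_A: C_Q = (3.17/3.36)·ln[(3.17+3.36·6.66)/(3.17+3.36·2.50)] = 0.9435·ln(25.55/11.56) = 0.7480 mol/dm³.
Then C_P = (C_{A0}−C_A) − C_Q = 4.162 − 0.7480 = 3.414 mol/dm³.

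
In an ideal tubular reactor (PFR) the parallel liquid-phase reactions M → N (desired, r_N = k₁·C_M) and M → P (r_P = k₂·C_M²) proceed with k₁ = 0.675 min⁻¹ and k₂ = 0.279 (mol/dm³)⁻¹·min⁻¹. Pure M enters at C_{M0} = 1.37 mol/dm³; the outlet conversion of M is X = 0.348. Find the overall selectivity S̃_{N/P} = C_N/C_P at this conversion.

2.15

C_M = C_{M0}(1−X) = 0.8932 mol/dm³.
Along a PFR/batch, dC_N/dC_M = −r_N/(r_N+r_P) = −k₁/(k₁+k₂·C_M).
Integrating from C_{M0} to C_M: C_N = (0.675/0.279)·ln[(0.675+0.279·1.37)/(0.675+0.279·0.893)] = 2.419·ln(1.057/0.9242) = 0.3253 mol/dm³.
C_P = (C_{M0}−C_M)−C_N = 0.1514 mol/dm³; S̃_{N/P} = 0.3253/0.1514 = 2.15.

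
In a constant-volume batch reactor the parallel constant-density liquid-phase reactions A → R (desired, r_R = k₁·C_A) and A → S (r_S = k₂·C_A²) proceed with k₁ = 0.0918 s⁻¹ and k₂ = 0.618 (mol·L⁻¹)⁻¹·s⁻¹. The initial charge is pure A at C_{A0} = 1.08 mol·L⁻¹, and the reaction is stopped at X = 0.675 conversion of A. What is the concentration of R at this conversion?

0.134 mol·L⁻¹

C_A = C_{A0}(1−X) = 0.3510 mol·L⁻¹.
Along a PFR/batch, dC_R/dC_A = −r_R/(r_R+r_S) = −k₁/(k₁+k₂·C_A).
Integrating from C_{A0} to C_A: C_R = (0.0918/0.618)·ln[(0.0918+0.618·1.08)/(0.0918+0.618·0.351)] = 0.1485·ln(0.7592/0.3087) = 0.1337 mol·L⁻¹.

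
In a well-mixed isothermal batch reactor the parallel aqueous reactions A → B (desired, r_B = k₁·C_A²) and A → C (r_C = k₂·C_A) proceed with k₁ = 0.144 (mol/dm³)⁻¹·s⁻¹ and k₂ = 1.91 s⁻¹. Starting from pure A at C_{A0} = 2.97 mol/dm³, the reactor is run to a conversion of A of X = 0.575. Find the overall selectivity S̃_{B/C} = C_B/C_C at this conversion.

0.158

C_A = C_{A0}(1−X) = 1.262 mol/dm³.
Along a PFR/batch, dC_C/dC_A = −r_C/(r_B+r_C) = −k₂/(k₂+k₁·C_A).
Integrating from C_{A0} to C_A: C_C = (1.91/0.144)·ln[(1.91+0.144·2.97)/(1.91+0.144·1.26)] = 13.26·ln(2.338/2.092) = 1.474 mol/dm³.
Then C_B = (C_{A0}−C_A) − C_C = 1.708 − 1.474 = 0.2335 mol/dm³.
S̃_{B/C} = C_B/C_C = 0.2335/1.474 = 0.158.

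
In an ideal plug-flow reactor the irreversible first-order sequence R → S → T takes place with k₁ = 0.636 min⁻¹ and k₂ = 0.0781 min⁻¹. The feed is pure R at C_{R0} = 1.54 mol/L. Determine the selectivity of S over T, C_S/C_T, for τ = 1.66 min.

The intermediate concentration in a first-order A→B→C sequence is C_S = k₁C_{R0}(e^(−k₁τ) − e^(−k₂τ))/(k₂−k₁).
e^(−k₁τ) = e^(−0.636×1.66) = e^(−1.056) = 0.3479; e^(−k₂τ) = e^(−0.1296) = 0.8784.
C_S = 0.636×1.54/(0.0781−0.636) × (0.3479−0.8784) = (-1.756)×(-0.5305) = 0.9313 mol/L.
C_R = C_{R0}e^(−k₁τ) = 0.5358 mol/L, so C_T = C_{R0}−C_R−C_S = 0.07289 mol/L; C_S/C_T = 12.8.

12.8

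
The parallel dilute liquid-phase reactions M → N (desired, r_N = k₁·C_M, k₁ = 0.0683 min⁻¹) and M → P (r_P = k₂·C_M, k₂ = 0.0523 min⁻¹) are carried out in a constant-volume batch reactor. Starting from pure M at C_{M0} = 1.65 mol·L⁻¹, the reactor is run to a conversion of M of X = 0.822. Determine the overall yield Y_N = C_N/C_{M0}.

0.466

C_M = C_{M0}(1−X) = 0.2937 mol·L⁻¹.
Both paths are first order in M, so the instantaneous fraction to N is constant: dC_N/d(−C_M) = k₁/(k₁+k₂) = 0.5663.
C_N = 0.5663·(C_{M0}−C_M) = 0.5663×1.356 = 0.768 mol·L⁻¹.
Y_N = C_N/C_{M0} = 0.7681/1.65 = 0.466.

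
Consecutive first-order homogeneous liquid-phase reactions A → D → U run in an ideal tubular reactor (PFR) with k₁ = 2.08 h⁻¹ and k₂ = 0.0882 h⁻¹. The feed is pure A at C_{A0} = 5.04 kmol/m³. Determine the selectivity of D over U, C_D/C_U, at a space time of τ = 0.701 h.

25.8

Solving the coupled first-order balances gives C_D(τ) = [k₁/(k₂−k₁)]·C_{A0}·(e^(−k₁τ) − e^(−k₂τ)).
e^(−k₁τ) = e^(−2.08×0.701) = e^(−1.458) = 0.2327; e^(−k₂τ) = e^(−0.06183) = 0.9400.
C_D = 2.08×5.04/(0.0882−2.08) × (0.2327−0.9400) = (-5.263)×(-0.7074) = 3.723 kmol/m³.
C_A = C_{A0}e^(−k₁τ) = 1.173 kmol/m³, so C_U = C_{A0}−C_A−C_D = 0.1443 kmol/m³; C_D/C_U = 25.8.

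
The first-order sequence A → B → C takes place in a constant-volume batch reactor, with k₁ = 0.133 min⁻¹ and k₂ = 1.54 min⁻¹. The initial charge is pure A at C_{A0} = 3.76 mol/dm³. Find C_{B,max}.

0.258 mol/dm³

For a first-order series the maximum intermediate yield is C_{B,max}/C_{A0} = (k₁/k₂)^[k₂/(k₂−k₁)].
= (0.133/1.54)^(1.54/(1.54−0.133)) = (0.08636)^(1.095) = 0.06851.
C_{B,max} = 0.06851×3.76 = 0.258 mol/dm³.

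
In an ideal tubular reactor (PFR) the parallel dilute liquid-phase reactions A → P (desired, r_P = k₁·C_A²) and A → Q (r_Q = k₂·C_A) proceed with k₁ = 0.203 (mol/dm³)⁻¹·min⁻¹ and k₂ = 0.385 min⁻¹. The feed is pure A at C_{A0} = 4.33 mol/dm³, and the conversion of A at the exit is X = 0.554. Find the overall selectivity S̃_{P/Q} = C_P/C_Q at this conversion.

C_A = C_{A0}(1−X) = 1.931 mol/dm³.
Along a PFR/batch, dC_Q/dC_A = −r_Q/(r_P+r_Q) = −k₂/(k₂+k₁·C_A).
Integrating from C_{A0} to C_A: C_Q = (0.385/0.203)·ln[(0.385+0.203·4.33)/(0.385+0.203·1.93)] = 1.897·ln(1.264/0.7770) = 0.9228 mol/dm³.
Then C_P = (C_{A0}−C_A) − C_Q = 2.399 − 0.9228 = 1.476 mol/dm³.
S̃_{P/Q} = C_P/C_Q = 1.476/0.9228 = 1.60.

1.60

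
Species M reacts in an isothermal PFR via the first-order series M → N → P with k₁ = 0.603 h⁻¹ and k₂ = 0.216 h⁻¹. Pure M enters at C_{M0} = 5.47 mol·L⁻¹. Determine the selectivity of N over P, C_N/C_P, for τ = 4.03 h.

1.30

For first-order series with pure M initially, C_N(τ) = k₁C_{M0}/(k₂−k₁)·(e^(−k₁τ) − e^(−k₂τ)).
e^(−k₁τ) = e^(−0.603×4.03) = e^(−2.430) = 0.08803; e^(−k₂τ) = e^(−0.8705) = 0.4188.
C_N = 0.603×5.47/(0.216−0.603) × (0.08803−0.4188) = (-8.523)×(-0.3307) = 2.819 mol·L⁻¹.
C_M = C_{M0}e^(−k₁τ) = 0.4815 mol·L⁻¹, so C_P = C_{M0}−C_M−C_N = 2.170 mol·L⁻¹; C_N/C_P = 1.30.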